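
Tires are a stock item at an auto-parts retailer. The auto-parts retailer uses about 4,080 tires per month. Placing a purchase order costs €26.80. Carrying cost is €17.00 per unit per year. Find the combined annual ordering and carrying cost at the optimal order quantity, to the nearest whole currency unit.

TC* ≈ €6,679

Annual demand D = 4,080 × 12 = 48,960.
The optimal lot size = √(2DS/H) = √(2 × 48,960 × 26.8 / 17) ≈ 392.90.
At Q*, ordering cost (D/Q*)S equals holding cost (Q*/2)H, each = √(DSH/2).
Minimum total = √(2DSH) = √(2 × 48,960 × 26.8 × 17) ≈ 6679.248.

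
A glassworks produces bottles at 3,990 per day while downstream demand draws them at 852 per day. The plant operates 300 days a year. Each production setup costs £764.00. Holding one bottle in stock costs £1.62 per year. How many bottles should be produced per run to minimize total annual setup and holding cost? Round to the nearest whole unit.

Q* ≈ 17,508 bottles

Annual demand D = 852 × 300 = 255,600.
Production build-up factor (1 − d/p) = 1 − 852/3,990 = 0.7865.
Q* = √(2DS / (H(1 − d/p))) = √(2 × 255,600 × 764 / (1.62 × 0.7865)).
= √(390,556,800 / 1.2741) ≈ 17508.324.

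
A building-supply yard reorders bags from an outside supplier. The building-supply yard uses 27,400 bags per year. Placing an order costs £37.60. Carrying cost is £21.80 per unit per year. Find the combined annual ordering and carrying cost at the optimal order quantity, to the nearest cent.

EOQ = √(2DS/H) = √(2 × 27,400 × 37.6 / 21.8) ≈ 307.44.
At Q*, ordering cost (D/Q*)S equals holding cost (Q*/2)H, each = √(DSH/2).
Minimum total = √(2DSH) = √(2 × 27,400 × 37.6 × 21.8) ≈ 6702.124.

TC* ≈ £6,702.12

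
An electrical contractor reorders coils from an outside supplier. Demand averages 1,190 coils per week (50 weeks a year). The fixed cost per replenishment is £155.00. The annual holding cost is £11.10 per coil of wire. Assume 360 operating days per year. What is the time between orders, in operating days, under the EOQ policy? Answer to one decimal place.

T ≈ 7.8 days

Annual demand D = 1,190 × 50 = 59,500.
Q* = √(2DS/H) = √(2 × 59,500 × 155 / 11.1) ≈ 1289.07.
Cycle time = Q*/D × 360 = 1289.07 / 59,500 × 360 ≈ 7.799 days.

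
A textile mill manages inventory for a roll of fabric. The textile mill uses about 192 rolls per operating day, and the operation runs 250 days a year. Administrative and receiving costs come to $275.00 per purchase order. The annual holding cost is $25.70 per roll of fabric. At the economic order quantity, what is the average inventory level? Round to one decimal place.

Average inventory ≈ 506.8 rolls

Annual demand D = 192 × 250 = 48,000.
EOQ = √(2DS/H) = √(2 × 48,000 × 275 / 25.7) ≈ 1013.53.
Average inventory = Q*/2 ≈ 1013.53 / 2 = 506.764.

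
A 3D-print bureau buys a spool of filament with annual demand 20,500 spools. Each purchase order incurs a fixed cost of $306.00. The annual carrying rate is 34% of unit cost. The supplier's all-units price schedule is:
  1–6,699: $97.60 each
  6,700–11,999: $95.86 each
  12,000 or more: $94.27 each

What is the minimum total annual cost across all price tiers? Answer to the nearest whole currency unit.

Holding cost per unit per year at price C is H = 0.34·C.
Candidates are each tier's EOQ (if it falls in that tier) and each price-break quantity.
EOQ at $97.60 = 614.9 (feasible in tier 1): TC = 20,500×$97.60 + (20,500/614.9)×306 + (614.9/2)×0.34×$97.60 = $2,021,204.08.
EOQ at $95.86 = 620.4 < 6700, so use break Q=6700: TC = 20,500×$95.86 + (20,500/6700.0)×306 + (6700.0/2)×0.34×$95.86 = $2,075,250.81.
EOQ at $94.27 = 625.6 < 12000, so use break Q=12000: TC = 20,500×$94.27 + (20,500/12000.0)×306 + (12000.0/2)×0.34×$94.27 = $2,125,368.55.
Lowest total cost among the candidates is at Q = 614.9.

TC* ≈ $2,021,204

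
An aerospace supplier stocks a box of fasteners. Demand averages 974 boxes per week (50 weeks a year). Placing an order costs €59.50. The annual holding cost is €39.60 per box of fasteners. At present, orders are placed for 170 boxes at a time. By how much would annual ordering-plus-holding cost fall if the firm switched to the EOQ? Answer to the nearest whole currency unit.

Annual demand D = 974 × 50 = 48,700.
EOQ = √(2DS/H) = √(2 × 48,700 × 59.5 / 39.6) ≈ 382.55.
Cost at Q* = (D/Q*)S + (Q*/2)H = √(2DSH) ≈ €15,149.06.
Cost at Q = 170: (48,700/170)×59.5 + (170/2)×39.6 = €17,045.00 + €3,366.00 = €20,411.00.
Excess = €20,411.00 − €15,149.06 = €5,261.94.

Extra cost ≈ €5,262 per year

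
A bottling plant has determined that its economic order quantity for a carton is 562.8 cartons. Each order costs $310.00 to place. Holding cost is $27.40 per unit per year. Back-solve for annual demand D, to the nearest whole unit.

D ≈ 13,998 cartons per year

Squaring Q* = √(2DS/H) gives Q*² = 2DS/H.
From Q* = √(2DS/H): D = Q*²H / (2S) = 562.8² × 27.4 / (2 × 310) = 13998.034.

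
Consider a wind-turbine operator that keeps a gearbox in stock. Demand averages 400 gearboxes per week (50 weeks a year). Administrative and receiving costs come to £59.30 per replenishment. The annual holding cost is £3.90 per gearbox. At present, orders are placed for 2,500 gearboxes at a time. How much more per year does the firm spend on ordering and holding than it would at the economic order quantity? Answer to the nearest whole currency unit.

Annual demand D = 400 × 50 = 20,000.
EOQ = √(2DS/H) = √(2 × 20,000 × 59.3 / 3.9) ≈ 779.88.
Cost at Q* = (D/Q*)S + (Q*/2)H = √(2DSH) ≈ £3,041.51.
Cost at Q = 2,500: (20,000/2,500)×59.3 + (2,500/2)×3.9 = £474.40 + £4,875.00 = £5,349.40.
Excess = £5,349.40 − £3,041.51 = £2,307.89.

Extra cost ≈ £2,308 per year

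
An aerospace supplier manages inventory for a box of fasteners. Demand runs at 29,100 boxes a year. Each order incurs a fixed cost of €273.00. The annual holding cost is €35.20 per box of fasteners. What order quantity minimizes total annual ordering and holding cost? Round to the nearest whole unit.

EOQ = √(2DS / H) = √(2 × 29,100 × 273 / 35.2).
= √(15,888,600 / 35.2) = √451,380.6818 ≈ 671.849.

Q* ≈ 672 boxes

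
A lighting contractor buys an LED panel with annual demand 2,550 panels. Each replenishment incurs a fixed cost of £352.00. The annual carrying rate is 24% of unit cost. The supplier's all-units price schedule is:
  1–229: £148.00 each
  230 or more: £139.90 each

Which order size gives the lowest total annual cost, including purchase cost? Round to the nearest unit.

Q* ≈ 231 panels

Holding cost per unit per year at price C is H = 0.24·C.
Evaluate total cost at each tier's feasible EOQ or, if the EOQ is below the tier, at the tier's minimum quantity.
EOQ at £148.00 = 224.8 (feasible in tier 1): TC = 2,550×£148.00 + (2,550/224.8)×352 + (224.8/2)×0.24×£148.00 = £385,385.33.
EOQ at £139.90 = 231.2 (feasible in tier 2): TC = 2,550×£139.90 + (2,550/231.2)×352 + (231.2/2)×0.24×£139.90 = £364,508.74.
Lowest total cost is £364,508.74 at Q = 231.2.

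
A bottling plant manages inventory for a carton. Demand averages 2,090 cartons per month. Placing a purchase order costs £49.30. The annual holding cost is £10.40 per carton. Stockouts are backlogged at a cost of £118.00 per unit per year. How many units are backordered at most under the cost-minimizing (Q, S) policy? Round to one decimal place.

S* ≈ 41.2 cartons

Annual demand D = 2,090 × 12 = 25,080.
With planned backorders, Q* = √(2DS/H) · √((H+B)/B).
√(2DS/H) = √(2 × 25,080 × 49.3 / 10.4) = 487.625.
√((H+B)/B) = √((10.4+118)/118) = 1.0431.
Q* ≈ 508.659.
S* = Q* · H/(H+B) = 508.659 × 10.4/128.4 ≈ 41.200.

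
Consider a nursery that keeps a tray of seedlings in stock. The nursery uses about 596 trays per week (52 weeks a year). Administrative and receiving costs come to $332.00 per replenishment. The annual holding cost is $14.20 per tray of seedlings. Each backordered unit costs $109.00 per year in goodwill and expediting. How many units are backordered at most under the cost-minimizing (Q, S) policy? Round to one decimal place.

Annual demand D = 596 × 52 = 30,992.
With planned backorders, Q* = √(2DS/H) · √((H+B)/B).
√(2DS/H) = √(2 × 30,992 × 332 / 14.2) = 1203.829.
√((H+B)/B) = √((14.2+109)/109) = 1.0631.
Q* ≈ 1279.843.
S* = Q* · H/(H+B) = 1279.843 × 14.2/123.2 ≈ 147.514.

S* ≈ 147.5 trays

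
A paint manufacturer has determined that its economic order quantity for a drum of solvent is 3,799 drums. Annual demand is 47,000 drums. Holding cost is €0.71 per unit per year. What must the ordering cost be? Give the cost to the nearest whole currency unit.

Squaring Q* = √(2DS/H) gives Q*² = 2DS/H.
From Q* = √(2DS/H): S = Q*²H / (2D) = 3,799² × 0.71 / (2 × 47,000) = 109.0107.

S ≈ €109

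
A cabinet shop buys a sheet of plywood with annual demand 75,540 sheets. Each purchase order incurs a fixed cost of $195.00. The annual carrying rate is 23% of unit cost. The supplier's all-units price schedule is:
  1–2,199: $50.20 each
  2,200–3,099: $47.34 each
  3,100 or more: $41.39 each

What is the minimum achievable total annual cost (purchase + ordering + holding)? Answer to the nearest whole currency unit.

Holding cost per unit per year at price C is H = 0.23·C.
For each price level, check whether its EOQ is feasible; otherwise the best quantity at that price is the breakpoint.
EOQ at $50.20 = 1597.4 (feasible in tier 1): TC = 75,540×$50.20 + (75,540/1597.4)×195 + (1597.4/2)×0.23×$50.20 = $3,810,551.21.
EOQ at $47.34 = 1644.9 < 2200, so use break Q=2200: TC = 75,540×$47.34 + (75,540/2200.0)×195 + (2200.0/2)×0.23×$47.34 = $3,594,736.21.
EOQ at $41.39 = 1759.2 < 3100, so use break Q=3100: TC = 75,540×$41.39 + (75,540/3100.0)×195 + (3100.0/2)×0.23×$41.39 = $3,146,107.84.
Lowest total cost among the candidates is at Q = 3100.0.

TC* ≈ $3,146,108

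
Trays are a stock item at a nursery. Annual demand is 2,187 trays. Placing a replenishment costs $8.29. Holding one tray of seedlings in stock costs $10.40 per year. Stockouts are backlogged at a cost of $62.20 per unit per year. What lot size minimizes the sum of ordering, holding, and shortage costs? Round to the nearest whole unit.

With planned backorders, Q* = √(2DS/H) · √((H+B)/B).
√(2DS/H) = √(2 × 2,187 × 8.29 / 10.4) = 59.047.
√((H+B)/B) = √((10.4+62.2)/62.2) = 1.0804.
Q* ≈ 63.793.

Q* ≈ 64 trays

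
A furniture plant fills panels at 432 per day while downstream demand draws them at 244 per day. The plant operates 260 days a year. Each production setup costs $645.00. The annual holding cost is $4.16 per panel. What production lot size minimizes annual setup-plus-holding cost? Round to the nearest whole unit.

Annual demand D = 244 × 260 = 63,440.
Production build-up factor (1 − d/p) = 1 − 244/432 = 0.4352.
Q* = √(2DS / (H(1 − d/p))) = √(2 × 63,440 × 645 / (4.16 × 0.4352)).
= √(81,837,600 / 1.8104) ≈ 6723.458.

Q* ≈ 6,723 panels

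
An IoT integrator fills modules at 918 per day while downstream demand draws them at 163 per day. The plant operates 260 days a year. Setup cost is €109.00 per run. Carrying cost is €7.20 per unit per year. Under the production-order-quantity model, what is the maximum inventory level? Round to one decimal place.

I_max ≈ 1,027.3 modules

Annual demand D = 163 × 260 = 42,380.
Production build-up factor (1 − d/p) = 1 − 163/918 = 0.8224.
Q* = √(2DS / (H(1 − d/p))) = √(2 × 42,380 × 109 / (7.2 × 0.8224)).
= √(9,238,840 / 5.9216) ≈ 1249.080.
Maximum inventory = Q*(1 − d/p) = 1249.080 × 0.8224 ≈ 1027.294.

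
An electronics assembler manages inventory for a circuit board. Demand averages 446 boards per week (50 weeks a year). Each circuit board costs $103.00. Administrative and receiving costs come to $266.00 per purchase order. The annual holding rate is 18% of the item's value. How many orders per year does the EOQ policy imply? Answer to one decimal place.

N ≈ 27.9 orders per year

Annual demand D = 446 × 50 = 22,300.
Holding cost H = 0.18 × $103.00 = $18.5400 per unit per year.
EOQ = √(2DS/H) = √(2 × 22,300 × 266 / 18.54) ≈ 799.93.
Orders per year = D / Q* = 22,300 / 799.93 ≈ 27.877.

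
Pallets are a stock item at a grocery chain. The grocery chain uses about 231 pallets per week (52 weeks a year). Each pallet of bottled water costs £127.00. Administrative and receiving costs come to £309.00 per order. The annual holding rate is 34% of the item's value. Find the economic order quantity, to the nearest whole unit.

Q* ≈ 415 pallets

Annual demand D = 231 × 52 = 12,012.
Holding cost H = 0.34 × £127.00 = £43.1800 per unit per year.
EOQ = √(2DS / H) = √(2 × 12,012 × 309 / 43.18).
= √(7,423,416 / 43.18) = √171,917.925 ≈ 414.630.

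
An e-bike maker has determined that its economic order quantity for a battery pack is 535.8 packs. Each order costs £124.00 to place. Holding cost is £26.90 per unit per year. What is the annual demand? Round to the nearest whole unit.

D ≈ 31,139 packs per year

The basic EOQ model gives Q* = √(2DS/H); rearrange for the unknown.
From Q* = √(2DS/H): D = Q*²H / (2S) = 535.8² × 26.9 / (2 × 124) = 31139.097.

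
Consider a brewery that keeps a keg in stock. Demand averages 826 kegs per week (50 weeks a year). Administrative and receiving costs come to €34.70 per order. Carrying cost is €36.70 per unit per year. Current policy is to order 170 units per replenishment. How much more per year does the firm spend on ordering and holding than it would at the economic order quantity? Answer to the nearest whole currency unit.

Extra cost ≈ €1,293 per year

Annual demand D = 826 × 50 = 41,300.
EOQ = √(2DS/H) = √(2 × 41,300 × 34.7 / 36.7) ≈ 279.46.
Cost at Q* = (D/Q*)S + (Q*/2)H = √(2DSH) ≈ €10,256.23.
Cost at Q = 170: (41,300/170)×34.7 + (170/2)×36.7 = €8,430.06 + €3,119.50 = €11,549.56.
Excess = €11,549.56 − €10,256.23 = €1,293.33.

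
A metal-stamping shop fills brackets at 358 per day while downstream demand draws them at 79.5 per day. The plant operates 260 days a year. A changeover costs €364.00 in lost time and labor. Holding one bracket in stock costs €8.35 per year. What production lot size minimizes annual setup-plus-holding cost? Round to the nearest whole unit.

Q* ≈ 1,522 brackets

Annual demand D = 79.5 × 260 = 20,670.
Production build-up factor (1 − d/p) = 1 − 79.5/358 = 0.7779.
Q* = √(2DS / (H(1 − d/p))) = √(2 × 20,670 × 364 / (8.35 × 0.7779)).
= √(15,047,760 / 6.4957) ≈ 1522.024.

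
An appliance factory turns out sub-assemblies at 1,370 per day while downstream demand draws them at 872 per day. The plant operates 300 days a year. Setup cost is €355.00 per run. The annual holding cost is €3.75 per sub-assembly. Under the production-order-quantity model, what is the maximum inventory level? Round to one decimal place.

Annual demand D = 872 × 300 = 261,600.
Production build-up factor (1 − d/p) = 1 − 872/1,370 = 0.3635.
Q* = √(2DS / (H(1 − d/p))) = √(2 × 261,600 × 355 / (3.75 × 0.3635)).
= √(185,736,000 / 1.3631) ≈ 11672.880.
Maximum inventory = Q*(1 − d/p) = 11672.880 × 0.3635 ≈ 4243.134.

I_max ≈ 4,243.1 sub-assemblies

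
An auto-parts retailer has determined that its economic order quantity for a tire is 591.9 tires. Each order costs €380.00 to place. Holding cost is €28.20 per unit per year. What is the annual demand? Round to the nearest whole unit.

D ≈ 13,000 tires per year

Invert the EOQ relation Q*² = 2DS/H.
From Q* = √(2DS/H): D = Q*²H / (2S) = 591.9² × 28.2 / (2 × 380) = 12999.666.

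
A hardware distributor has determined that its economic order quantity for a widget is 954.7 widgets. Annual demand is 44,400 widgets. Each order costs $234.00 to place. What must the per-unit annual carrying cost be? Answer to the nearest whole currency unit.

H ≈ $23

Squaring Q* = √(2DS/H) gives Q*² = 2DS/H.
From Q* = √(2DS/H): H = 2DS / Q*² = 2 × 44,400 × 234 / 954.7² = 22.7979.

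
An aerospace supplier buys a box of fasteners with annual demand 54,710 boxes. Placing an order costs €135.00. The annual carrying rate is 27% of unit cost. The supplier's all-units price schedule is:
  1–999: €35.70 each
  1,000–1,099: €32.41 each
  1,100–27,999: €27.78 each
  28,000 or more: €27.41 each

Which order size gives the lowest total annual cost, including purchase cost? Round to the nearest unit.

Q* ≈ 1,403 boxes

Holding cost per unit per year at price C is H = 0.27·C.
Candidates are each tier's EOQ (if it falls in that tier) and each price-break quantity.
Tier 1 (€35.70): EOQ = 1237.9 exceeds tier's upper bound 999, so this tier is dominated.
Tier 2 (€32.41): EOQ = 1299.3 exceeds tier's upper bound 1099, so this tier is dominated.
EOQ at €27.78 = 1403.4 (feasible in tier 3): TC = 54,710×€27.78 + (54,710/1403.4)×135 + (1403.4/2)×0.27×€27.78 = €1,530,369.80.
EOQ at €27.41 = 1412.8 < 28000, so use break Q=28000: TC = 54,710×€27.41 + (54,710/28000.0)×135 + (28000.0/2)×0.27×€27.41 = €1,603,474.68.
Lowest total cost is €1,530,369.80 at Q = 1403.4.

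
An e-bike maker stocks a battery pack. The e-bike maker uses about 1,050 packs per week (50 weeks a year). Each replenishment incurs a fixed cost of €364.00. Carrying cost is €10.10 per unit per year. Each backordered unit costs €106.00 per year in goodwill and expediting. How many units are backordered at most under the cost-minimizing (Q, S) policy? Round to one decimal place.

S* ≈ 177.1 packs

Annual demand D = 1,050 × 50 = 52,500.
With planned backorders, Q* = √(2DS/H) · √((H+B)/B).
√(2DS/H) = √(2 × 52,500 × 364 / 10.1) = 1945.291.
√((H+B)/B) = √((10.1+106)/106) = 1.0466.
Q* ≈ 2035.860.
S* = Q* · H/(H+B) = 2035.860 × 10.1/116.1 ≈ 177.108.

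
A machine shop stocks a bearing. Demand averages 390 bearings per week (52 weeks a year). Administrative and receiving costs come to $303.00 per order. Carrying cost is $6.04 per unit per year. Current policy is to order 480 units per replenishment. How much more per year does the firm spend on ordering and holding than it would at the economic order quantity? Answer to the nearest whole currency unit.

Annual demand D = 390 × 52 = 20,280.
EOQ = √(2DS/H) = √(2 × 20,280 × 303 / 6.04) ≈ 1426.43.
Cost at Q* = (D/Q*)S + (Q*/2)H = √(2DSH) ≈ $8,615.66.
Cost at Q = 480: (20,280/480)×303 + (480/2)×6.04 = $12,801.75 + $1,449.60 = $14,251.35.
Excess = $14,251.35 − $8,615.66 = $5,635.69.

Extra cost ≈ $5,636 per year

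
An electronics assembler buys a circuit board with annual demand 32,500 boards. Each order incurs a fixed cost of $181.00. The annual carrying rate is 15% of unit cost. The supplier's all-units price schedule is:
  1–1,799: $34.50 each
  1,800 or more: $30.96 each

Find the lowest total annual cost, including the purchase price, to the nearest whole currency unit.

TC* ≈ $1,013,648

Holding cost per unit per year at price C is H = 0.15·C.
Candidates are each tier's EOQ (if it falls in that tier) and each price-break quantity.
EOQ at $34.50 = 1507.8 (feasible in tier 1): TC = 32,500×$34.50 + (32,500/1507.8)×181 + (1507.8/2)×0.15×$34.50 = $1,129,052.81.
EOQ at $30.96 = 1591.7 < 1800, so use break Q=1800: TC = 32,500×$30.96 + (32,500/1800.0)×181 + (1800.0/2)×0.15×$30.96 = $1,013,647.66.
Lowest total cost among the candidates is at Q = 1800.0.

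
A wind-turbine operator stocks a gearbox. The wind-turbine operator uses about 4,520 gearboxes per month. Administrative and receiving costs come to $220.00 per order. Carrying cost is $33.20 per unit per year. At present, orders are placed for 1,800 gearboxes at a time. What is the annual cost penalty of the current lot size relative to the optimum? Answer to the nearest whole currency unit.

Annual demand D = 4,520 × 12 = 54,240.
EOQ = √(2DS/H) = √(2 × 54,240 × 220 / 33.2) ≈ 847.85.
Cost at Q* = (D/Q*)S + (Q*/2)H = √(2DSH) ≈ $28,148.50.
Cost at Q = 1,800: (54,240/1,800)×220 + (1,800/2)×33.2 = $6,629.33 + $29,880.00 = $36,509.33.
Excess = $36,509.33 − $28,148.50 = $8,360.84.

Extra cost ≈ $8,361 per year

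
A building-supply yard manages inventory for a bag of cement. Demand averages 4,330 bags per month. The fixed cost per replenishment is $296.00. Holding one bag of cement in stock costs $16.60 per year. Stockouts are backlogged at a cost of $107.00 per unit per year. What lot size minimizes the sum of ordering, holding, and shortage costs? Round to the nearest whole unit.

Q* ≈ 1,463 bags

Annual demand D = 4,330 × 12 = 51,960.
With planned backorders, Q* = √(2DS/H) · √((H+B)/B).
√(2DS/H) = √(2 × 51,960 × 296 / 16.6) = 1361.261.
√((H+B)/B) = √((16.6+107)/107) = 1.0748.
Q* ≈ 1463.049.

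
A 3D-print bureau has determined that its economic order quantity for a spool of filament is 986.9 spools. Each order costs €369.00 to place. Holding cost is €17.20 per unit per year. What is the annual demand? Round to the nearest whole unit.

The basic EOQ model gives Q* = √(2DS/H); rearrange for the unknown.
From Q* = √(2DS/H): D = Q*²H / (2S) = 986.9² × 17.2 / (2 × 369) = 22699.609.

D ≈ 22,700 spools per year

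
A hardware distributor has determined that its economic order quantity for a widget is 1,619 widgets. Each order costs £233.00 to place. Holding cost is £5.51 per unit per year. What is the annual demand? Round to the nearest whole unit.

D ≈ 30,993 widgets per year

The basic EOQ model gives Q* = √(2DS/H); rearrange for the unknown.
From Q* = √(2DS/H): D = Q*²H / (2S) = 1,619² × 5.51 / (2 × 233) = 30992.698.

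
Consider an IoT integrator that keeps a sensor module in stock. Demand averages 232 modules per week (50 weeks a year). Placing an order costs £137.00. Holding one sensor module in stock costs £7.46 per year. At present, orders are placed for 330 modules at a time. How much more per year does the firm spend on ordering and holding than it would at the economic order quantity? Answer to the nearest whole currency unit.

Annual demand D = 232 × 50 = 11,600.
EOQ = √(2DS/H) = √(2 × 11,600 × 137 / 7.46) ≈ 652.73.
Cost at Q* = (D/Q*)S + (Q*/2)H = √(2DSH) ≈ £4,869.38.
Cost at Q = 330: (11,600/330)×137 + (330/2)×7.46 = £4,815.76 + £1,230.90 = £6,046.66.
Excess = £6,046.66 − £4,869.38 = £1,177.28.

Extra cost ≈ £1,177 per year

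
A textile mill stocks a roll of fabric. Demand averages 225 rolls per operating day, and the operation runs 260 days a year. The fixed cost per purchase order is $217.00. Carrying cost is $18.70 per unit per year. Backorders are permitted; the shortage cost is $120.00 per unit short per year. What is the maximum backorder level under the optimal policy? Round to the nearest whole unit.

S* ≈ 169 rolls

Annual demand D = 225 × 260 = 58,500.
With planned backorders, Q* = √(2DS/H) · √((H+B)/B).
√(2DS/H) = √(2 × 58,500 × 217 / 18.7) = 1165.204.
√((H+B)/B) = √((18.7+120)/120) = 1.0751.
Q* ≈ 1252.707.
S* = Q* · H/(H+B) = 1252.707 × 18.7/138.7 ≈ 168.894.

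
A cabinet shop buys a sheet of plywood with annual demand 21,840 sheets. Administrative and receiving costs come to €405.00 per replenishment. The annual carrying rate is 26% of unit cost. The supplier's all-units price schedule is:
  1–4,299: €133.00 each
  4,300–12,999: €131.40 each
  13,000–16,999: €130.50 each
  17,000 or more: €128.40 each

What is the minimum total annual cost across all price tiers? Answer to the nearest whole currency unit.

Holding cost per unit per year at price C is H = 0.26·C.
Evaluate total cost at each tier's feasible EOQ or, if the EOQ is below the tier, at the tier's minimum quantity.
EOQ at €133.00 = 715.2 (feasible in tier 1): TC = 21,840×€133.00 + (21,840/715.2)×405 + (715.2/2)×0.26×€133.00 = €2,929,453.26.
EOQ at €131.40 = 719.6 < 4300, so use break Q=4300: TC = 21,840×€131.40 + (21,840/4300.0)×405 + (4300.0/2)×0.26×€131.40 = €2,945,285.62.
EOQ at €130.50 = 722.1 < 13000, so use break Q=13000: TC = 21,840×€130.50 + (21,840/13000.0)×405 + (13000.0/2)×0.26×€130.50 = €3,071,345.40.
EOQ at €128.40 = 727.9 < 17000, so use break Q=17000: TC = 21,840×€128.40 + (21,840/17000.0)×405 + (17000.0/2)×0.26×€128.40 = €3,088,540.31.
Lowest total cost among the candidates is at Q = 715.2.

TC* ≈ €2,929,453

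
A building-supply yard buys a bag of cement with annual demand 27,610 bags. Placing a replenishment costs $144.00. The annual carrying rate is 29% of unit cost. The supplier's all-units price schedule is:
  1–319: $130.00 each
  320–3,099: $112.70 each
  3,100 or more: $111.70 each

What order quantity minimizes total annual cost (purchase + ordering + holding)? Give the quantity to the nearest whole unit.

Holding cost per unit per year at price C is H = 0.29·C.
Evaluate total cost at each tier's feasible EOQ or, if the EOQ is below the tier, at the tier's minimum quantity.
Tier 1 ($130.00): EOQ = 459.3 exceeds tier's upper bound 319, so this tier is dominated.
EOQ at $112.70 = 493.3 (feasible in tier 2): TC = 27,610×$112.70 + (27,610/493.3)×144 + (493.3/2)×0.29×$112.70 = $3,127,767.94.
EOQ at $111.70 = 495.5 < 3100, so use break Q=3100: TC = 27,610×$111.70 + (27,610/3100.0)×144 + (3100.0/2)×0.29×$111.70 = $3,135,528.68.
Lowest total cost is $3,127,767.94 at Q = 493.3.

Q* ≈ 493 bags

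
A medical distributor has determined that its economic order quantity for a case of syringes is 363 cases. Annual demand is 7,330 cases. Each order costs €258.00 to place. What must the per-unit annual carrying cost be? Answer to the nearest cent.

Invert the EOQ relation Q*² = 2DS/H.
From Q* = √(2DS/H): H = 2DS / Q*² = 2 × 7,330 × 258 / 363² = 28.7039.

H ≈ €28.70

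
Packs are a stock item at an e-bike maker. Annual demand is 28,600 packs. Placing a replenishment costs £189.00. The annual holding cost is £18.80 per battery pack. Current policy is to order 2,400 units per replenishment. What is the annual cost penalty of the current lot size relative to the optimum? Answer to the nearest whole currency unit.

Extra cost ≈ £10,556 per year

EOQ = √(2DS/H) = √(2 × 28,600 × 189 / 18.8) ≈ 758.32.
Cost at Q* = (D/Q*)S + (Q*/2)H = √(2DSH) ≈ £14,256.33.
Cost at Q = 2,400: (28,600/2,400)×189 + (2,400/2)×18.8 = £2,252.25 + £22,560.00 = £24,812.25.
Excess = £24,812.25 − £14,256.33 = £10,555.92.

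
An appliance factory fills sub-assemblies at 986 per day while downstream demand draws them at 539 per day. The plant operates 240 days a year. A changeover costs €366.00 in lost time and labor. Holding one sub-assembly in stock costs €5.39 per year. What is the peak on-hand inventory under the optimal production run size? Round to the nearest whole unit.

I_max ≈ 2,822 sub-assemblies

Annual demand D = 539 × 240 = 129,360.
Production build-up factor (1 − d/p) = 1 − 539/986 = 0.4533.
Q* = √(2DS / (H(1 − d/p))) = √(2 × 129,360 × 366 / (5.39 × 0.4533)).
= √(94,691,520 / 2.4435) ≈ 6225.093.
Maximum inventory = Q*(1 − d/p) = 6225.093 × 0.4533 ≈ 2822.126.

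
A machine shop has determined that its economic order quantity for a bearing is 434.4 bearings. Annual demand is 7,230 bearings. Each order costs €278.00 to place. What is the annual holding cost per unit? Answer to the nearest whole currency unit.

The basic EOQ model gives Q* = √(2DS/H); rearrange for the unknown.
From Q* = √(2DS/H): H = 2DS / Q*² = 2 × 7,230 × 278 / 434.4² = 21.3026.

H ≈ €21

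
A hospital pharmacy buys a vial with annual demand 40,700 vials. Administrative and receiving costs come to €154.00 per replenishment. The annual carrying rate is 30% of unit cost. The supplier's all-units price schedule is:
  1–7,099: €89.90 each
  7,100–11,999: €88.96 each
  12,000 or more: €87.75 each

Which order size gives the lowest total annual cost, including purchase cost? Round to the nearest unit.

Q* ≈ 682 vials

Holding cost per unit per year at price C is H = 0.30·C.
For each price level, check whether its EOQ is feasible; otherwise the best quantity at that price is the breakpoint.
EOQ at €89.90 = 681.8 (feasible in tier 1): TC = 40,700×€89.90 + (40,700/681.8)×154 + (681.8/2)×0.30×€89.90 = €3,677,317.09.
EOQ at €88.96 = 685.4 < 7100, so use break Q=7100: TC = 40,700×€88.96 + (40,700/7100.0)×154 + (7100.0/2)×0.30×€88.96 = €3,716,297.19.
EOQ at €87.75 = 690.1 < 12000, so use break Q=12000: TC = 40,700×€87.75 + (40,700/12000.0)×154 + (12000.0/2)×0.30×€87.75 = €3,729,897.32.
Lowest total cost is €3,677,317.09 at Q = 681.8.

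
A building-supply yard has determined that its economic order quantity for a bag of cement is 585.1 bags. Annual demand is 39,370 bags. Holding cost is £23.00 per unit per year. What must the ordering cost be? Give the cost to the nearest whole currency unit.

S ≈ £100

Squaring Q* = √(2DS/H) gives Q*² = 2DS/H.
From Q* = √(2DS/H): S = Q*²H / (2D) = 585.1² × 23 / (2 × 39,370) = 99.9983.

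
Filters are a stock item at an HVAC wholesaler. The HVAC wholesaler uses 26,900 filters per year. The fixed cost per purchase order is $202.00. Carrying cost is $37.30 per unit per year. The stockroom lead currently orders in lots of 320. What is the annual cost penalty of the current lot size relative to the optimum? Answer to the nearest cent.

EOQ = √(2DS/H) = √(2 × 26,900 × 202 / 37.3) ≈ 539.77.
Cost at Q* = (D/Q*)S + (Q*/2)H = √(2DSH) ≈ $20,133.59.
Cost at Q = 320: (26,900/320)×202 + (320/2)×37.3 = $16,980.62 + $5,968.00 = $22,948.62.
Excess = $22,948.62 − $20,133.59 = $2,815.03.

Extra cost ≈ $2,815.03 per year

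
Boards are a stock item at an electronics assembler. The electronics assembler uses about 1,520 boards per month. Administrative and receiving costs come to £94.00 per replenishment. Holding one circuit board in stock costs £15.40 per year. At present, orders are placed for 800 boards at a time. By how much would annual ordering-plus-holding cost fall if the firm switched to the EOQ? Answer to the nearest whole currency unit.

Extra cost ≈ £1,036 per year

Annual demand D = 1,520 × 12 = 18,240.
EOQ = √(2DS/H) = √(2 × 18,240 × 94 / 15.4) ≈ 471.88.
Cost at Q* = (D/Q*)S + (Q*/2)H = √(2DSH) ≈ £7,266.94.
Cost at Q = 800: (18,240/800)×94 + (800/2)×15.4 = £2,143.20 + £6,160.00 = £8,303.20.
Excess = £8,303.20 − £7,266.94 = £1,036.26.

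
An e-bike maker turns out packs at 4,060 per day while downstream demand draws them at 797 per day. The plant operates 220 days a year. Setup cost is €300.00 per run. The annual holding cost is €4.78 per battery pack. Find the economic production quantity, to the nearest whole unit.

Annual demand D = 797 × 220 = 175,340.
Production build-up factor (1 − d/p) = 1 − 797/4,060 = 0.8037.
Q* = √(2DS / (H(1 − d/p))) = √(2 × 175,340 × 300 / (4.78 × 0.8037)).
= √(105,204,000 / 3.8417) ≈ 5233.071.

Q* ≈ 5,233 packs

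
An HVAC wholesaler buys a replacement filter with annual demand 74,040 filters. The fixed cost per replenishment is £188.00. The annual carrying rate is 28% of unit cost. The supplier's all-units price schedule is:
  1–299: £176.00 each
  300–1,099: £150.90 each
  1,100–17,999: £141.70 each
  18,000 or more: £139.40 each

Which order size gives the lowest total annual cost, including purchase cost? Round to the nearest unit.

Holding cost per unit per year at price C is H = 0.28·C.
Candidates are each tier's EOQ (if it falls in that tier) and each price-break quantity.
Tier 1 (£176.00): EOQ = 751.6 exceeds tier's upper bound 299, so this tier is dominated.
EOQ at £150.90 = 811.7 (feasible in tier 2): TC = 74,040×£150.90 + (74,040/811.7)×188 + (811.7/2)×0.28×£150.90 = £11,206,932.58.
EOQ at £141.70 = 837.7 < 1100, so use break Q=1100: TC = 74,040×£141.70 + (74,040/1100.0)×188 + (1100.0/2)×0.28×£141.70 = £10,525,943.91.
EOQ at £139.40 = 844.5 < 18000, so use break Q=18000: TC = 74,040×£139.40 + (74,040/18000.0)×188 + (18000.0/2)×0.28×£139.40 = £10,673,237.31.
Lowest total cost is £10,525,943.91 at Q = 1100.0.

Q* ≈ 1,100 filters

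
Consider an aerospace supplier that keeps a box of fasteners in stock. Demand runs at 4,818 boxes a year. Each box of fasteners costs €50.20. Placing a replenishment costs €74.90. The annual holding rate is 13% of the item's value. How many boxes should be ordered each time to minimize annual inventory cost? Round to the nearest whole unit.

Holding cost H = 0.13 × €50.20 = €6.5260 per unit per year.
EOQ = √(2DS / H) = √(2 × 4,818 × 74.9 / 6.526).
= √(721,736.4 / 6.526) = √110,593.9933 ≈ 332.557.

Q* ≈ 333 boxes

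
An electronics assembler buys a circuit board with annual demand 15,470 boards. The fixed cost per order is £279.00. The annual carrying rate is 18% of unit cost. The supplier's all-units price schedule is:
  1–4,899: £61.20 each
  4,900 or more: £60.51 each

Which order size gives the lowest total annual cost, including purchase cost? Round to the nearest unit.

Q* ≈ 885 boards

Holding cost per unit per year at price C is H = 0.18·C.
Candidates are each tier's EOQ (if it falls in that tier) and each price-break quantity.
EOQ at £61.20 = 885.2 (feasible in tier 1): TC = 15,470×£61.20 + (15,470/885.2)×279 + (885.2/2)×0.18×£61.20 = £956,515.56.
EOQ at £60.51 = 890.3 < 4900, so use break Q=4900: TC = 15,470×£60.51 + (15,470/4900.0)×279 + (4900.0/2)×0.18×£60.51 = £963,655.45.
Lowest total cost is £956,515.56 at Q = 885.2.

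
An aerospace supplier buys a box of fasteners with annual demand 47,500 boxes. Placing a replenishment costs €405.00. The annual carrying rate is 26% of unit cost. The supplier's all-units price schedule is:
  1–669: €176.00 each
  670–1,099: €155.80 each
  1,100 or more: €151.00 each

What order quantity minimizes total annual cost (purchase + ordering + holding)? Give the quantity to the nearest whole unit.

Q* ≈ 1,100 boxes

Holding cost per unit per year at price C is H = 0.26·C.
Candidates are each tier's EOQ (if it falls in that tier) and each price-break quantity.
Tier 1 (€176.00): EOQ = 917.0 exceeds tier's upper bound 669, so this tier is dominated.
EOQ at €155.80 = 974.6 (feasible in tier 2): TC = 47,500×€155.80 + (47,500/974.6)×405 + (974.6/2)×0.26×€155.80 = €7,439,978.42.
EOQ at €151.00 = 990.0 < 1100, so use break Q=1100: TC = 47,500×€151.00 + (47,500/1100.0)×405 + (1100.0/2)×0.26×€151.00 = €7,211,581.64.
Lowest total cost is €7,211,581.64 at Q = 1100.0.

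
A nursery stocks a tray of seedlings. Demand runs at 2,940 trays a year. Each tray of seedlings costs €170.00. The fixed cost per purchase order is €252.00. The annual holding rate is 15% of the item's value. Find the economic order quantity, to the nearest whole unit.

Q* ≈ 241 trays

Holding cost H = 0.15 × €170.00 = €25.5000 per unit per year.
EOQ = √(2DS / H) = √(2 × 2,940 × 252 / 25.5).
= √(1,481,760 / 25.5) = √58,108.2353 ≈ 241.056.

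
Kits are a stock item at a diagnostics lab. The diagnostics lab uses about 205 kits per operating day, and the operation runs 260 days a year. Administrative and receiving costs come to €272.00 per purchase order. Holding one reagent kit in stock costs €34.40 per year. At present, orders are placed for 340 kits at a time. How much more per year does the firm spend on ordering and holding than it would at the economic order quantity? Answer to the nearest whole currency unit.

Extra cost ≈ €16,906 per year

Annual demand D = 205 × 260 = 53,300.
EOQ = √(2DS/H) = √(2 × 53,300 × 272 / 34.4) ≈ 918.09.
Cost at Q* = (D/Q*)S + (Q*/2)H = √(2DSH) ≈ €31,582.19.
Cost at Q = 340: (53,300/340)×272 + (340/2)×34.4 = €42,640.00 + €5,848.00 = €48,488.00.
Excess = €48,488.00 − €31,582.19 = €16,905.81.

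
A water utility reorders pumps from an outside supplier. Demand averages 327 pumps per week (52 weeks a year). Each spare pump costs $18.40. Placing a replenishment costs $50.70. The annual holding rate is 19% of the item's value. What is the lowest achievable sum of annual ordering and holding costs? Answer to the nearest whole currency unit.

TC* ≈ $2,455

Annual demand D = 327 × 52 = 17,004.
Holding cost H = 0.19 × $18.40 = $3.4960 per unit per year.
EOQ = √(2DS/H) = √(2 × 17,004 × 50.7 / 3.496) ≈ 702.28.
At Q*, ordering cost (D/Q*)S equals holding cost (Q*/2)H, each = √(DSH/2).
Minimum total = √(2DSH) = √(2 × 17,004 × 50.7 × 3.496) ≈ 2455.162.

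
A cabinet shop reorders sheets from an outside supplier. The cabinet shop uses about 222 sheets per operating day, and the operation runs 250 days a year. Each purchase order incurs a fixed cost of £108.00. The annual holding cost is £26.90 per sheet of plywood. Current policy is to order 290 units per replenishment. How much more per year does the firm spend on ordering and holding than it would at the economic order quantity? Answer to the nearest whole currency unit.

Annual demand D = 222 × 250 = 55,500.
EOQ = √(2DS/H) = √(2 × 55,500 × 108 / 26.9) ≈ 667.57.
Cost at Q* = (D/Q*)S + (Q*/2)H = √(2DSH) ≈ £17,957.65.
Cost at Q = 290: (55,500/290)×108 + (290/2)×26.9 = £20,668.97 + £3,900.50 = £24,569.47.
Excess = £24,569.47 − £17,957.65 = £6,611.82.

Extra cost ≈ £6,612 per year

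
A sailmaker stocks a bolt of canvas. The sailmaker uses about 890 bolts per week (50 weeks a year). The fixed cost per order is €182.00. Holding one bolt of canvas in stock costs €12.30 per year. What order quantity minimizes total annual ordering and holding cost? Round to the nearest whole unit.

Q* ≈ 1,148 bolts

Annual demand D = 890 × 50 = 44,500.
EOQ = √(2DS / H) = √(2 × 44,500 × 182 / 12.3).
= √(16,198,000 / 12.3) = √1,316,910.5691 ≈ 1147.567.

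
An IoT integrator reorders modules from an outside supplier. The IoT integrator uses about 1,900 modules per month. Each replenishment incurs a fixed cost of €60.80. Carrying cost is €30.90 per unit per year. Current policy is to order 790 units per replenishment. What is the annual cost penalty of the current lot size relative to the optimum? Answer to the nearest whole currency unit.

Annual demand D = 1,900 × 12 = 22,800.
EOQ = √(2DS/H) = √(2 × 22,800 × 60.8 / 30.9) ≈ 299.54.
Cost at Q* = (D/Q*)S + (Q*/2)H = √(2DSH) ≈ €9,255.79.
Cost at Q = 790: (22,800/790)×60.8 + (790/2)×30.9 = €1,754.73 + €12,205.50 = €13,960.23.
Excess = €13,960.23 − €9,255.79 = €4,704.45.

Extra cost ≈ €4,704 per year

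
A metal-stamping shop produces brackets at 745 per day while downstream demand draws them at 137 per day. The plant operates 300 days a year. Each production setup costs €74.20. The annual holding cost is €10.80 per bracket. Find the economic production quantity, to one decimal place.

Q* ≈ 831.9 brackets

Annual demand D = 137 × 300 = 41,100.
Production build-up factor (1 − d/p) = 1 − 137/745 = 0.8161.
Q* = √(2DS / (H(1 − d/p))) = √(2 × 41,100 × 74.2 / (10.8 × 0.8161)).
= √(6,099,240 / 8.814) ≈ 831.864.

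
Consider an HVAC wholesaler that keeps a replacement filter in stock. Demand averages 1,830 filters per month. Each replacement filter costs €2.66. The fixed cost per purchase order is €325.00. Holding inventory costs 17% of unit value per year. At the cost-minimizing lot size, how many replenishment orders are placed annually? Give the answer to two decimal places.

N ≈ 3.91 orders per year

Annual demand D = 1,830 × 12 = 21,960.
Holding cost H = 0.17 × €2.66 = €0.4522 per unit per year.
EOQ = √(2DS/H) = √(2 × 21,960 × 325 / 0.4522) ≈ 5618.33.
Orders per year = D / Q* = 21,960 / 5618.33 ≈ 3.909.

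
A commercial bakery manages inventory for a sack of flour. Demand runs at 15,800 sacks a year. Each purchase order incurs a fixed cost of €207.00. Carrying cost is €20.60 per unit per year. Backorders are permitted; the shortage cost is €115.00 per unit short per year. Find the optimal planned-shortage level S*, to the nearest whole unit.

S* ≈ 93 sacks

With planned backorders, Q* = √(2DS/H) · √((H+B)/B).
√(2DS/H) = √(2 × 15,800 × 207 / 20.6) = 563.502.
√((H+B)/B) = √((20.6+115)/115) = 1.0859.
Q* ≈ 611.894.
S* = Q* · H/(H+B) = 611.894 × 20.6/135.6 ≈ 92.957.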